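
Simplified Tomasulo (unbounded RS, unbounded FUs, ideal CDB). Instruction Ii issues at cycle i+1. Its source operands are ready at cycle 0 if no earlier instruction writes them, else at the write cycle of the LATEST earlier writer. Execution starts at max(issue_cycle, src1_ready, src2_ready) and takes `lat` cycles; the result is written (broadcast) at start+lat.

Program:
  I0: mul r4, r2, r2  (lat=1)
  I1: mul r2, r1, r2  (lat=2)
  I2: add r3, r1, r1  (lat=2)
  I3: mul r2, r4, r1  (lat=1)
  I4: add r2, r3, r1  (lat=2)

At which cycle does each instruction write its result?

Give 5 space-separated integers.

I0 mul r4: issue@1 deps=(None,None) exec_start@1 write@2
I1 mul r2: issue@2 deps=(None,None) exec_start@2 write@4
I2 add r3: issue@3 deps=(None,None) exec_start@3 write@5
I3 mul r2: issue@4 deps=(0,None) exec_start@4 write@5
I4 add r2: issue@5 deps=(2,None) exec_start@5 write@7

Answer: 2 4 5 5 7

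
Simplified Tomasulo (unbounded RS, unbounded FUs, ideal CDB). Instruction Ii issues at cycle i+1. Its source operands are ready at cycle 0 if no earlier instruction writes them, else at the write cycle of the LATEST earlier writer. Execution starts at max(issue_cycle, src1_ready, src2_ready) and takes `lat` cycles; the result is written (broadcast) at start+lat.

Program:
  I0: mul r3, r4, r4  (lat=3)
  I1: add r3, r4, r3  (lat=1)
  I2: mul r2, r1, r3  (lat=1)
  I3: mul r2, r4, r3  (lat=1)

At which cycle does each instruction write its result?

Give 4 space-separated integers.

I0 mul r3: issue@1 deps=(None,None) exec_start@1 write@4
I1 add r3: issue@2 deps=(None,0) exec_start@4 write@5
I2 mul r2: issue@3 deps=(None,1) exec_start@5 write@6
I3 mul r2: issue@4 deps=(None,1) exec_start@5 write@6

Answer: 4 5 6 6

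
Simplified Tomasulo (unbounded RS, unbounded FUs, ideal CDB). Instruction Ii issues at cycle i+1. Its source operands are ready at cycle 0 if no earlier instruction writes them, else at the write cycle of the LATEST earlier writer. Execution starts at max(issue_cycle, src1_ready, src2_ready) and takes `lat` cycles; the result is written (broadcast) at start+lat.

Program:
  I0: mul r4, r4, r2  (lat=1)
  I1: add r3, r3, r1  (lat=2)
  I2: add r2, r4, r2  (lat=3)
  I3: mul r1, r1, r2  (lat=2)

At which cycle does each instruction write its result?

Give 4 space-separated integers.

Answer: 2 4 6 8

Derivation:
I0 mul r4: issue@1 deps=(None,None) exec_start@1 write@2
I1 add r3: issue@2 deps=(None,None) exec_start@2 write@4
I2 add r2: issue@3 deps=(0,None) exec_start@3 write@6
I3 mul r1: issue@4 deps=(None,2) exec_start@6 write@8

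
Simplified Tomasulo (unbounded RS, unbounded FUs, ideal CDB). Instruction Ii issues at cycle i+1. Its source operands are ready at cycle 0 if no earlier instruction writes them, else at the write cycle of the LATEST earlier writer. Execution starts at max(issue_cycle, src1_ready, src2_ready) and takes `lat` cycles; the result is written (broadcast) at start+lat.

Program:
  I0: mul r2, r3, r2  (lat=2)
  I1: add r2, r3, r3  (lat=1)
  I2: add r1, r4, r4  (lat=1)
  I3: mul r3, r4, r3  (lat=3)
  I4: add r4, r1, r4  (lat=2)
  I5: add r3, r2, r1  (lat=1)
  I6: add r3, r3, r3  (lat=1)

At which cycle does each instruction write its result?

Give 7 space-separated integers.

I0 mul r2: issue@1 deps=(None,None) exec_start@1 write@3
I1 add r2: issue@2 deps=(None,None) exec_start@2 write@3
I2 add r1: issue@3 deps=(None,None) exec_start@3 write@4
I3 mul r3: issue@4 deps=(None,None) exec_start@4 write@7
I4 add r4: issue@5 deps=(2,None) exec_start@5 write@7
I5 add r3: issue@6 deps=(1,2) exec_start@6 write@7
I6 add r3: issue@7 deps=(5,5) exec_start@7 write@8

Answer: 3 3 4 7 7 7 8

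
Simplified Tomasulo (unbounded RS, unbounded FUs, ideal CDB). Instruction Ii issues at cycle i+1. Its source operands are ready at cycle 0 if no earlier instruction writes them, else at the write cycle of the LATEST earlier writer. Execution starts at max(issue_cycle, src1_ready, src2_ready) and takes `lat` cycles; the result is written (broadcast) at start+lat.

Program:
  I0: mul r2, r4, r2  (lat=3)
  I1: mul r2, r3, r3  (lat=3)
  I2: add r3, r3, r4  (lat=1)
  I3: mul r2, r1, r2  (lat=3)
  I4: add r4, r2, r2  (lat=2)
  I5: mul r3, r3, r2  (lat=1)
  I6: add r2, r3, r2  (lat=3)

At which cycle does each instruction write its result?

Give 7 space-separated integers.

I0 mul r2: issue@1 deps=(None,None) exec_start@1 write@4
I1 mul r2: issue@2 deps=(None,None) exec_start@2 write@5
I2 add r3: issue@3 deps=(None,None) exec_start@3 write@4
I3 mul r2: issue@4 deps=(None,1) exec_start@5 write@8
I4 add r4: issue@5 deps=(3,3) exec_start@8 write@10
I5 mul r3: issue@6 deps=(2,3) exec_start@8 write@9
I6 add r2: issue@7 deps=(5,3) exec_start@9 write@12

Answer: 4 5 4 8 10 9 12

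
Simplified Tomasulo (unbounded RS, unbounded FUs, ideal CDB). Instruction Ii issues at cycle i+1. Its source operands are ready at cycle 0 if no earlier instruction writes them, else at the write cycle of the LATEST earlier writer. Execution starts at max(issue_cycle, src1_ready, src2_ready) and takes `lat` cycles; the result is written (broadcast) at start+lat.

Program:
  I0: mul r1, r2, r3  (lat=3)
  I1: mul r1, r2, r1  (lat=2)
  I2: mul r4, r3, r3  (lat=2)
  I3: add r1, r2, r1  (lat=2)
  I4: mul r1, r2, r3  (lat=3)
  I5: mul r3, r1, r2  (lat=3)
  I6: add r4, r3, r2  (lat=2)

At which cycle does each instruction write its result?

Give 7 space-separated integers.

I0 mul r1: issue@1 deps=(None,None) exec_start@1 write@4
I1 mul r1: issue@2 deps=(None,0) exec_start@4 write@6
I2 mul r4: issue@3 deps=(None,None) exec_start@3 write@5
I3 add r1: issue@4 deps=(None,1) exec_start@6 write@8
I4 mul r1: issue@5 deps=(None,None) exec_start@5 write@8
I5 mul r3: issue@6 deps=(4,None) exec_start@8 write@11
I6 add r4: issue@7 deps=(5,None) exec_start@11 write@13

Answer: 4 6 5 8 8 11 13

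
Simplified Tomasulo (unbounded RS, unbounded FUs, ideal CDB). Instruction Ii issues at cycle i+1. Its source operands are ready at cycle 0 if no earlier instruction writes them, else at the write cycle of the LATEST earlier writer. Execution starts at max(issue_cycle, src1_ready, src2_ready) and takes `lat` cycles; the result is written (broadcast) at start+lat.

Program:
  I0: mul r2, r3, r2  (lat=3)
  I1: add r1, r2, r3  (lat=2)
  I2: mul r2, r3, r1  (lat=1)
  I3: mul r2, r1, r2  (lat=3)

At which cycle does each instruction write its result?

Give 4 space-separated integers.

I0 mul r2: issue@1 deps=(None,None) exec_start@1 write@4
I1 add r1: issue@2 deps=(0,None) exec_start@4 write@6
I2 mul r2: issue@3 deps=(None,1) exec_start@6 write@7
I3 mul r2: issue@4 deps=(1,2) exec_start@7 write@10

Answer: 4 6 7 10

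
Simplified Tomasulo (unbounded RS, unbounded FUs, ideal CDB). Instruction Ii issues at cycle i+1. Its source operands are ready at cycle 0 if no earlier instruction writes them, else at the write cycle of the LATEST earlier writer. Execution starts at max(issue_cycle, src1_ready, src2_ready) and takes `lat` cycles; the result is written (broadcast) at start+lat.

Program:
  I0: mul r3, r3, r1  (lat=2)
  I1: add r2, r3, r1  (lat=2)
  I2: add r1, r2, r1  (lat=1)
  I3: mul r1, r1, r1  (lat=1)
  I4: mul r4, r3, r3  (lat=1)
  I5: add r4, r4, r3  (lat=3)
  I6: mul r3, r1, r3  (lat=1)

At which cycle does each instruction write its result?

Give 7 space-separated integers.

Answer: 3 5 6 7 6 9 8

Derivation:
I0 mul r3: issue@1 deps=(None,None) exec_start@1 write@3
I1 add r2: issue@2 deps=(0,None) exec_start@3 write@5
I2 add r1: issue@3 deps=(1,None) exec_start@5 write@6
I3 mul r1: issue@4 deps=(2,2) exec_start@6 write@7
I4 mul r4: issue@5 deps=(0,0) exec_start@5 write@6
I5 add r4: issue@6 deps=(4,0) exec_start@6 write@9
I6 mul r3: issue@7 deps=(3,0) exec_start@7 write@8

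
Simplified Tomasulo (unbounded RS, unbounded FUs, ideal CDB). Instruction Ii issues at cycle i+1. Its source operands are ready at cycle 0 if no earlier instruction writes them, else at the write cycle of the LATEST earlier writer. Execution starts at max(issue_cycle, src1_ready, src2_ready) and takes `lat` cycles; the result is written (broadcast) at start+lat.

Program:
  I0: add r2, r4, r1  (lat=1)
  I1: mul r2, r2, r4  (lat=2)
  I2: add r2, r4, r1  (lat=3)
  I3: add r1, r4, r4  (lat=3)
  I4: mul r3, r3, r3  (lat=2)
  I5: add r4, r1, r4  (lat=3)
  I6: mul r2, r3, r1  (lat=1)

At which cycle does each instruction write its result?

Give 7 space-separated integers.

Answer: 2 4 6 7 7 10 8

Derivation:
I0 add r2: issue@1 deps=(None,None) exec_start@1 write@2
I1 mul r2: issue@2 deps=(0,None) exec_start@2 write@4
I2 add r2: issue@3 deps=(None,None) exec_start@3 write@6
I3 add r1: issue@4 deps=(None,None) exec_start@4 write@7
I4 mul r3: issue@5 deps=(None,None) exec_start@5 write@7
I5 add r4: issue@6 deps=(3,None) exec_start@7 write@10
I6 mul r2: issue@7 deps=(4,3) exec_start@7 write@8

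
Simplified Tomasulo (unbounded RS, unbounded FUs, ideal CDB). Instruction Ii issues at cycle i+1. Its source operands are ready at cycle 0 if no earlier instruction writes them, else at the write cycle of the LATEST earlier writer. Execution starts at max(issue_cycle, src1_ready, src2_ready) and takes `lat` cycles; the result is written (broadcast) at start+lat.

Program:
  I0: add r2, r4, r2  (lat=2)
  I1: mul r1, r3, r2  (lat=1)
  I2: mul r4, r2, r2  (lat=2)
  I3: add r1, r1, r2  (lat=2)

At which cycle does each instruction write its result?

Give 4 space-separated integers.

Answer: 3 4 5 6

Derivation:
I0 add r2: issue@1 deps=(None,None) exec_start@1 write@3
I1 mul r1: issue@2 deps=(None,0) exec_start@3 write@4
I2 mul r4: issue@3 deps=(0,0) exec_start@3 write@5
I3 add r1: issue@4 deps=(1,0) exec_start@4 write@6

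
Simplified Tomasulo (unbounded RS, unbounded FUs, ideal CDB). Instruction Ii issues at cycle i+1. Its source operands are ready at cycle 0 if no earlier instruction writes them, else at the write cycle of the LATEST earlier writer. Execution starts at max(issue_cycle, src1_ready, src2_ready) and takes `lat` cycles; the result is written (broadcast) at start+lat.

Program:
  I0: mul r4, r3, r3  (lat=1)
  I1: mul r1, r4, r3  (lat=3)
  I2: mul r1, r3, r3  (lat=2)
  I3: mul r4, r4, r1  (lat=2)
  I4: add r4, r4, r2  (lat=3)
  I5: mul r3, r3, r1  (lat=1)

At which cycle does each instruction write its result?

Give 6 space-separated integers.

Answer: 2 5 5 7 10 7

Derivation:
I0 mul r4: issue@1 deps=(None,None) exec_start@1 write@2
I1 mul r1: issue@2 deps=(0,None) exec_start@2 write@5
I2 mul r1: issue@3 deps=(None,None) exec_start@3 write@5
I3 mul r4: issue@4 deps=(0,2) exec_start@5 write@7
I4 add r4: issue@5 deps=(3,None) exec_start@7 write@10
I5 mul r3: issue@6 deps=(None,2) exec_start@6 write@7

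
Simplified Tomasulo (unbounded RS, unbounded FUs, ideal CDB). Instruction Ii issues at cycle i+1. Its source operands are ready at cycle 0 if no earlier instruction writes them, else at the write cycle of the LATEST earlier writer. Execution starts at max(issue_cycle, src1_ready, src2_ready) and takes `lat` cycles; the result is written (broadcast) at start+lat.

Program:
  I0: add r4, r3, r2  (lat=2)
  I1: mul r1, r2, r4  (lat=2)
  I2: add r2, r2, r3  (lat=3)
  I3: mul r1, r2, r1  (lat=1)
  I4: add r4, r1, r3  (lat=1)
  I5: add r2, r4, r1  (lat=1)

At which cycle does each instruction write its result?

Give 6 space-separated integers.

I0 add r4: issue@1 deps=(None,None) exec_start@1 write@3
I1 mul r1: issue@2 deps=(None,0) exec_start@3 write@5
I2 add r2: issue@3 deps=(None,None) exec_start@3 write@6
I3 mul r1: issue@4 deps=(2,1) exec_start@6 write@7
I4 add r4: issue@5 deps=(3,None) exec_start@7 write@8
I5 add r2: issue@6 deps=(4,3) exec_start@8 write@9

Answer: 3 5 6 7 8 9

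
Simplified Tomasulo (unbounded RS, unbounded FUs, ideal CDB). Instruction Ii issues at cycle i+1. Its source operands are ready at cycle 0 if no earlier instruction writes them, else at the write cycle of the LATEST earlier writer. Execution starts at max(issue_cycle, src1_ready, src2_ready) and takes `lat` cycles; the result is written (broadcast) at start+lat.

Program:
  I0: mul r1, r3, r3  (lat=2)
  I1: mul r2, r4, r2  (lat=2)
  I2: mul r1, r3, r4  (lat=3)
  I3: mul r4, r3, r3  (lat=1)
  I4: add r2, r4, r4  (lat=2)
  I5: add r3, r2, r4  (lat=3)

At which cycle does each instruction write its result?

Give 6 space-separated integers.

Answer: 3 4 6 5 7 10

Derivation:
I0 mul r1: issue@1 deps=(None,None) exec_start@1 write@3
I1 mul r2: issue@2 deps=(None,None) exec_start@2 write@4
I2 mul r1: issue@3 deps=(None,None) exec_start@3 write@6
I3 mul r4: issue@4 deps=(None,None) exec_start@4 write@5
I4 add r2: issue@5 deps=(3,3) exec_start@5 write@7
I5 add r3: issue@6 deps=(4,3) exec_start@7 write@10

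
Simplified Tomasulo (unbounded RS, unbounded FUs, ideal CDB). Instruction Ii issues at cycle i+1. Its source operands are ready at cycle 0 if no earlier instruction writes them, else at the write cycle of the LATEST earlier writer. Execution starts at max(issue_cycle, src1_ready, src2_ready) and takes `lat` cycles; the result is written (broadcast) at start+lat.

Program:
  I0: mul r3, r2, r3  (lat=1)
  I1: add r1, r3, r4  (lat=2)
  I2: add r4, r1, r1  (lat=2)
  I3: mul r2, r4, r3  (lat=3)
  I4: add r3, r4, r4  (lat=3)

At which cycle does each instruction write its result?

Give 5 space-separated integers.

Answer: 2 4 6 9 9

Derivation:
I0 mul r3: issue@1 deps=(None,None) exec_start@1 write@2
I1 add r1: issue@2 deps=(0,None) exec_start@2 write@4
I2 add r4: issue@3 deps=(1,1) exec_start@4 write@6
I3 mul r2: issue@4 deps=(2,0) exec_start@6 write@9
I4 add r3: issue@5 deps=(2,2) exec_start@6 write@9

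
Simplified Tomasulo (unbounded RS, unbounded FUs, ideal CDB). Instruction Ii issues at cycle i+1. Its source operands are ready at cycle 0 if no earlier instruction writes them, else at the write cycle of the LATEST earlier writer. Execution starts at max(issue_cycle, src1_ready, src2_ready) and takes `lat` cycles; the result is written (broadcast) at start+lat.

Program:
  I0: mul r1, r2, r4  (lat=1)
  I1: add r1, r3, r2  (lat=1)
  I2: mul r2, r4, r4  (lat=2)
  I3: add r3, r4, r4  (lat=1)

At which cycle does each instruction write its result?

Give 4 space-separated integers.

I0 mul r1: issue@1 deps=(None,None) exec_start@1 write@2
I1 add r1: issue@2 deps=(None,None) exec_start@2 write@3
I2 mul r2: issue@3 deps=(None,None) exec_start@3 write@5
I3 add r3: issue@4 deps=(None,None) exec_start@4 write@5

Answer: 2 3 5 5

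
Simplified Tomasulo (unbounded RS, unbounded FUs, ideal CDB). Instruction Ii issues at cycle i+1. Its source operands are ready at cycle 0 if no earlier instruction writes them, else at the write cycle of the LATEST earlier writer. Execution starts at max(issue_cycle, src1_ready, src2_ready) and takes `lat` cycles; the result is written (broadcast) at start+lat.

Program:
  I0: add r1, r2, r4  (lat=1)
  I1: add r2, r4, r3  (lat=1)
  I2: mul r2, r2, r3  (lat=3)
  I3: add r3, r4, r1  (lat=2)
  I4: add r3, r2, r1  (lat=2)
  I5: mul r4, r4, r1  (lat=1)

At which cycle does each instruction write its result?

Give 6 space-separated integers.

I0 add r1: issue@1 deps=(None,None) exec_start@1 write@2
I1 add r2: issue@2 deps=(None,None) exec_start@2 write@3
I2 mul r2: issue@3 deps=(1,None) exec_start@3 write@6
I3 add r3: issue@4 deps=(None,0) exec_start@4 write@6
I4 add r3: issue@5 deps=(2,0) exec_start@6 write@8
I5 mul r4: issue@6 deps=(None,0) exec_start@6 write@7

Answer: 2 3 6 6 8 7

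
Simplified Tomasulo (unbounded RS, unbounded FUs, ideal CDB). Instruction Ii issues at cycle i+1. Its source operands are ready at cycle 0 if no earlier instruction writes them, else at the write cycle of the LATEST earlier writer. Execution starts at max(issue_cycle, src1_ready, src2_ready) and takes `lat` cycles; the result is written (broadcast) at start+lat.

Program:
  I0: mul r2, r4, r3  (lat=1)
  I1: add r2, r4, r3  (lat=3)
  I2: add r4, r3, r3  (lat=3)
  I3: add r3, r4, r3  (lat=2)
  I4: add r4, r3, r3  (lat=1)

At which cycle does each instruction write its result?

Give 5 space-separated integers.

I0 mul r2: issue@1 deps=(None,None) exec_start@1 write@2
I1 add r2: issue@2 deps=(None,None) exec_start@2 write@5
I2 add r4: issue@3 deps=(None,None) exec_start@3 write@6
I3 add r3: issue@4 deps=(2,None) exec_start@6 write@8
I4 add r4: issue@5 deps=(3,3) exec_start@8 write@9

Answer: 2 5 6 8 9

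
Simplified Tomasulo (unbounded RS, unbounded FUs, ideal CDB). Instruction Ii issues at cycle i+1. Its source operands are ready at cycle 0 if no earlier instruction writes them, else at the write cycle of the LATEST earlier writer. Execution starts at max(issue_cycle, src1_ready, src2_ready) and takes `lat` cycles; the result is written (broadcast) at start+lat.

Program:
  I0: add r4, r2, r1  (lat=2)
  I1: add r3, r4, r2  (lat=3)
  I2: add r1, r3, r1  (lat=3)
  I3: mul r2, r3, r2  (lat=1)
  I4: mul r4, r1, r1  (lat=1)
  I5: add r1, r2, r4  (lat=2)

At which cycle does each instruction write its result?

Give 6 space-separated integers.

I0 add r4: issue@1 deps=(None,None) exec_start@1 write@3
I1 add r3: issue@2 deps=(0,None) exec_start@3 write@6
I2 add r1: issue@3 deps=(1,None) exec_start@6 write@9
I3 mul r2: issue@4 deps=(1,None) exec_start@6 write@7
I4 mul r4: issue@5 deps=(2,2) exec_start@9 write@10
I5 add r1: issue@6 deps=(3,4) exec_start@10 write@12

Answer: 3 6 9 7 10 12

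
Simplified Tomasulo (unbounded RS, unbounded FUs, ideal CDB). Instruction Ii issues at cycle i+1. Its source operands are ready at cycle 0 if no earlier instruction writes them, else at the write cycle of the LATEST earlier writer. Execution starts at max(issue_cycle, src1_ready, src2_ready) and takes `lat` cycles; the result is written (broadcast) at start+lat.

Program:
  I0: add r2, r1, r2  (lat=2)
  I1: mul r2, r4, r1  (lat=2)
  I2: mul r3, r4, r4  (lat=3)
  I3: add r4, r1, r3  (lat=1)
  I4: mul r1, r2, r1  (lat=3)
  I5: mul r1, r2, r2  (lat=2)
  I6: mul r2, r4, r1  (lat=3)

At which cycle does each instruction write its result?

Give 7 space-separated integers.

I0 add r2: issue@1 deps=(None,None) exec_start@1 write@3
I1 mul r2: issue@2 deps=(None,None) exec_start@2 write@4
I2 mul r3: issue@3 deps=(None,None) exec_start@3 write@6
I3 add r4: issue@4 deps=(None,2) exec_start@6 write@7
I4 mul r1: issue@5 deps=(1,None) exec_start@5 write@8
I5 mul r1: issue@6 deps=(1,1) exec_start@6 write@8
I6 mul r2: issue@7 deps=(3,5) exec_start@8 write@11

Answer: 3 4 6 7 8 8 11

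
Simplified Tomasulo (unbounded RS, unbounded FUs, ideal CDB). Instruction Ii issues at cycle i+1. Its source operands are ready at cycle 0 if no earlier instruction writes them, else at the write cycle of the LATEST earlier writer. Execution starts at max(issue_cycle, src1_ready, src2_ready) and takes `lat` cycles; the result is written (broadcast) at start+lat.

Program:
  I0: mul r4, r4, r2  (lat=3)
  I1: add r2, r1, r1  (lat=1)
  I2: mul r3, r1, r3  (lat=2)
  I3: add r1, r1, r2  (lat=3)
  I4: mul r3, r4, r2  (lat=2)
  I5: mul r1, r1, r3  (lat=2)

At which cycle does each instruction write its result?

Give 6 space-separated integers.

I0 mul r4: issue@1 deps=(None,None) exec_start@1 write@4
I1 add r2: issue@2 deps=(None,None) exec_start@2 write@3
I2 mul r3: issue@3 deps=(None,None) exec_start@3 write@5
I3 add r1: issue@4 deps=(None,1) exec_start@4 write@7
I4 mul r3: issue@5 deps=(0,1) exec_start@5 write@7
I5 mul r1: issue@6 deps=(3,4) exec_start@7 write@9

Answer: 4 3 5 7 7 9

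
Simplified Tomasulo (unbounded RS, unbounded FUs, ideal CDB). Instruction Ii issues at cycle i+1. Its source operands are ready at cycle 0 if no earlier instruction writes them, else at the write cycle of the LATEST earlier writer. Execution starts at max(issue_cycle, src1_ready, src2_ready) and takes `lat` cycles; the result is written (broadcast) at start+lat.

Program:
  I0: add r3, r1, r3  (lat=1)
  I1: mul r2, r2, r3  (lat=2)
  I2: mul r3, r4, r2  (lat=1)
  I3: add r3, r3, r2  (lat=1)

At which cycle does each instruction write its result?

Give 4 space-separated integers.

Answer: 2 4 5 6

Derivation:
I0 add r3: issue@1 deps=(None,None) exec_start@1 write@2
I1 mul r2: issue@2 deps=(None,0) exec_start@2 write@4
I2 mul r3: issue@3 deps=(None,1) exec_start@4 write@5
I3 add r3: issue@4 deps=(2,1) exec_start@5 write@6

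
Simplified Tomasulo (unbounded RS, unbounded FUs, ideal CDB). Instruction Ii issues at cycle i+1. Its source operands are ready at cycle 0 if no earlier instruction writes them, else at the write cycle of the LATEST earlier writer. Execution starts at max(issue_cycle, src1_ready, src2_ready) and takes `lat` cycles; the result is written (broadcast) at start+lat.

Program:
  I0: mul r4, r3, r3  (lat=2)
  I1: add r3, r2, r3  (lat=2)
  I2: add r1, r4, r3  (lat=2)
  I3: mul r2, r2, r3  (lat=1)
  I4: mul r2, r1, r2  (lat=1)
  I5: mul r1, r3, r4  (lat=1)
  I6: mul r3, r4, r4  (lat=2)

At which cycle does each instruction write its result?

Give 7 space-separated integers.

Answer: 3 4 6 5 7 7 9

Derivation:
I0 mul r4: issue@1 deps=(None,None) exec_start@1 write@3
I1 add r3: issue@2 deps=(None,None) exec_start@2 write@4
I2 add r1: issue@3 deps=(0,1) exec_start@4 write@6
I3 mul r2: issue@4 deps=(None,1) exec_start@4 write@5
I4 mul r2: issue@5 deps=(2,3) exec_start@6 write@7
I5 mul r1: issue@6 deps=(1,0) exec_start@6 write@7
I6 mul r3: issue@7 deps=(0,0) exec_start@7 write@9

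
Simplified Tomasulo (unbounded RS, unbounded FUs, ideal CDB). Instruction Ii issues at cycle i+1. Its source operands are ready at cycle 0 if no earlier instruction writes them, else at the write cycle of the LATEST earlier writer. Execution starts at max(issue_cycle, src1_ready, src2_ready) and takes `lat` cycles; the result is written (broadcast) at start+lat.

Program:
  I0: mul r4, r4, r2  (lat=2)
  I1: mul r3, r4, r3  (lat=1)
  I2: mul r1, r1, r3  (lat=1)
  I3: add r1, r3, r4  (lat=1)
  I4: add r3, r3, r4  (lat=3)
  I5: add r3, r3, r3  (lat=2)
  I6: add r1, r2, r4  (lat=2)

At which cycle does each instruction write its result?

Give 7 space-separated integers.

I0 mul r4: issue@1 deps=(None,None) exec_start@1 write@3
I1 mul r3: issue@2 deps=(0,None) exec_start@3 write@4
I2 mul r1: issue@3 deps=(None,1) exec_start@4 write@5
I3 add r1: issue@4 deps=(1,0) exec_start@4 write@5
I4 add r3: issue@5 deps=(1,0) exec_start@5 write@8
I5 add r3: issue@6 deps=(4,4) exec_start@8 write@10
I6 add r1: issue@7 deps=(None,0) exec_start@7 write@9

Answer: 3 4 5 5 8 10 9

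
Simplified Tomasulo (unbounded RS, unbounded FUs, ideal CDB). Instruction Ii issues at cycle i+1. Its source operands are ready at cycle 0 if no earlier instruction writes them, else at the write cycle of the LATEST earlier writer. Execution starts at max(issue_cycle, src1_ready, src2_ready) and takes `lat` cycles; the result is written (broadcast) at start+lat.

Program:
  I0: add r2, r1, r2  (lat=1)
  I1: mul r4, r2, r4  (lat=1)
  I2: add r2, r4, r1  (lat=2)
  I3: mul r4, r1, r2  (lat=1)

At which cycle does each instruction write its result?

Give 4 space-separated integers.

I0 add r2: issue@1 deps=(None,None) exec_start@1 write@2
I1 mul r4: issue@2 deps=(0,None) exec_start@2 write@3
I2 add r2: issue@3 deps=(1,None) exec_start@3 write@5
I3 mul r4: issue@4 deps=(None,2) exec_start@5 write@6

Answer: 2 3 5 6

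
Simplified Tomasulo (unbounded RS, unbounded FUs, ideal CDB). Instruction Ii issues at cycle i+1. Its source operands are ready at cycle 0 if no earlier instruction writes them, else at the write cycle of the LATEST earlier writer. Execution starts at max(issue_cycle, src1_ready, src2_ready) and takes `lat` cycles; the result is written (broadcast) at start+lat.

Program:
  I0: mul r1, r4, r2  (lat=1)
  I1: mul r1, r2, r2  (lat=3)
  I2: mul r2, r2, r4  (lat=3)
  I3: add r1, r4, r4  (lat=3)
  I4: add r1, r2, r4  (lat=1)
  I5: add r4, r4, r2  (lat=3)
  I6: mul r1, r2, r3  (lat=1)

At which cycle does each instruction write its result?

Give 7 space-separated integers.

Answer: 2 5 6 7 7 9 8

Derivation:
I0 mul r1: issue@1 deps=(None,None) exec_start@1 write@2
I1 mul r1: issue@2 deps=(None,None) exec_start@2 write@5
I2 mul r2: issue@3 deps=(None,None) exec_start@3 write@6
I3 add r1: issue@4 deps=(None,None) exec_start@4 write@7
I4 add r1: issue@5 deps=(2,None) exec_start@6 write@7
I5 add r4: issue@6 deps=(None,2) exec_start@6 write@9
I6 mul r1: issue@7 deps=(2,None) exec_start@7 write@8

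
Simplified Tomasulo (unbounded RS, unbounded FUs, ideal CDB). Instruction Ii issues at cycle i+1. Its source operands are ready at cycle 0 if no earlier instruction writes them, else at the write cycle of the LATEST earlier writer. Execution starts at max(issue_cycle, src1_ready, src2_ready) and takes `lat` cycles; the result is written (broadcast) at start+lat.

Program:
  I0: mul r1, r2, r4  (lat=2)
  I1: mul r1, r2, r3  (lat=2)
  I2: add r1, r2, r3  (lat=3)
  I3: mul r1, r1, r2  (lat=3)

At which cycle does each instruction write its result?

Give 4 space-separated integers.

Answer: 3 4 6 9

Derivation:
I0 mul r1: issue@1 deps=(None,None) exec_start@1 write@3
I1 mul r1: issue@2 deps=(None,None) exec_start@2 write@4
I2 add r1: issue@3 deps=(None,None) exec_start@3 write@6
I3 mul r1: issue@4 deps=(2,None) exec_start@6 write@9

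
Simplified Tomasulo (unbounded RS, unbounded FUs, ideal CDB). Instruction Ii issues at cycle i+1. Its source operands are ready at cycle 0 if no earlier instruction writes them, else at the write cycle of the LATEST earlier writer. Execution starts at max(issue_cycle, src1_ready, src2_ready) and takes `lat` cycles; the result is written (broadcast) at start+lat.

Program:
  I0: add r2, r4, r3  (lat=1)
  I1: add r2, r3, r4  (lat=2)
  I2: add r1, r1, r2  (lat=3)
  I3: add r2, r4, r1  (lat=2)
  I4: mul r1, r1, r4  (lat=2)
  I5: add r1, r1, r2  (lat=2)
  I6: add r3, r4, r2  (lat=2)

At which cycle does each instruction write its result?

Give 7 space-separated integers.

Answer: 2 4 7 9 9 11 11

Derivation:
I0 add r2: issue@1 deps=(None,None) exec_start@1 write@2
I1 add r2: issue@2 deps=(None,None) exec_start@2 write@4
I2 add r1: issue@3 deps=(None,1) exec_start@4 write@7
I3 add r2: issue@4 deps=(None,2) exec_start@7 write@9
I4 mul r1: issue@5 deps=(2,None) exec_start@7 write@9
I5 add r1: issue@6 deps=(4,3) exec_start@9 write@11
I6 add r3: issue@7 deps=(None,3) exec_start@9 write@11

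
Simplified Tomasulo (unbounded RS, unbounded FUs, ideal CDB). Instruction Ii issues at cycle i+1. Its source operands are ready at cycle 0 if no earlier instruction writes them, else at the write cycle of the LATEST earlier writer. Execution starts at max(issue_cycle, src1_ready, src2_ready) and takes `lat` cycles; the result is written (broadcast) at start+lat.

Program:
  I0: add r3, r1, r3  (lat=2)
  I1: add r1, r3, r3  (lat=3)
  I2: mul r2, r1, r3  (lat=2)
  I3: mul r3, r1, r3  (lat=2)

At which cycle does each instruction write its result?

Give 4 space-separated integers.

I0 add r3: issue@1 deps=(None,None) exec_start@1 write@3
I1 add r1: issue@2 deps=(0,0) exec_start@3 write@6
I2 mul r2: issue@3 deps=(1,0) exec_start@6 write@8
I3 mul r3: issue@4 deps=(1,0) exec_start@6 write@8

Answer: 3 6 8 8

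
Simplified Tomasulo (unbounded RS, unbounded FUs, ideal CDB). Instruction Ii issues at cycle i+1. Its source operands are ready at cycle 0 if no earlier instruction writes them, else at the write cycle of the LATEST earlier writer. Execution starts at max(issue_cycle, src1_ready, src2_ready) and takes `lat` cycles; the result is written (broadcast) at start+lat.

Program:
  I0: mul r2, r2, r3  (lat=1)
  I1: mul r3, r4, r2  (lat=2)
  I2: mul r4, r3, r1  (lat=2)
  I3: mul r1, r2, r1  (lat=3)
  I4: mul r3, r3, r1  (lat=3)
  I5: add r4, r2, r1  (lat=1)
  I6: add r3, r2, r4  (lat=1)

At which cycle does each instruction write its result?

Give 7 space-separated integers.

I0 mul r2: issue@1 deps=(None,None) exec_start@1 write@2
I1 mul r3: issue@2 deps=(None,0) exec_start@2 write@4
I2 mul r4: issue@3 deps=(1,None) exec_start@4 write@6
I3 mul r1: issue@4 deps=(0,None) exec_start@4 write@7
I4 mul r3: issue@5 deps=(1,3) exec_start@7 write@10
I5 add r4: issue@6 deps=(0,3) exec_start@7 write@8
I6 add r3: issue@7 deps=(0,5) exec_start@8 write@9

Answer: 2 4 6 7 10 8 9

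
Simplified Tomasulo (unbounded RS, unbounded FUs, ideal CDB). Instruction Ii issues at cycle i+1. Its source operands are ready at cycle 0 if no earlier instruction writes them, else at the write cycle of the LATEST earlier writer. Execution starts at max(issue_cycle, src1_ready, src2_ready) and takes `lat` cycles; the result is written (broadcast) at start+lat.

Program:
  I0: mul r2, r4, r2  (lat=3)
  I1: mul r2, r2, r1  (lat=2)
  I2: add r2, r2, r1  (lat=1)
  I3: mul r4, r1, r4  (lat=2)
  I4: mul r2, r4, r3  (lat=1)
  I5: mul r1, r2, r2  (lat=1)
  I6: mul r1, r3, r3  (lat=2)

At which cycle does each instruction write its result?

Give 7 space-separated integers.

I0 mul r2: issue@1 deps=(None,None) exec_start@1 write@4
I1 mul r2: issue@2 deps=(0,None) exec_start@4 write@6
I2 add r2: issue@3 deps=(1,None) exec_start@6 write@7
I3 mul r4: issue@4 deps=(None,None) exec_start@4 write@6
I4 mul r2: issue@5 deps=(3,None) exec_start@6 write@7
I5 mul r1: issue@6 deps=(4,4) exec_start@7 write@8
I6 mul r1: issue@7 deps=(None,None) exec_start@7 write@9

Answer: 4 6 7 6 7 8 9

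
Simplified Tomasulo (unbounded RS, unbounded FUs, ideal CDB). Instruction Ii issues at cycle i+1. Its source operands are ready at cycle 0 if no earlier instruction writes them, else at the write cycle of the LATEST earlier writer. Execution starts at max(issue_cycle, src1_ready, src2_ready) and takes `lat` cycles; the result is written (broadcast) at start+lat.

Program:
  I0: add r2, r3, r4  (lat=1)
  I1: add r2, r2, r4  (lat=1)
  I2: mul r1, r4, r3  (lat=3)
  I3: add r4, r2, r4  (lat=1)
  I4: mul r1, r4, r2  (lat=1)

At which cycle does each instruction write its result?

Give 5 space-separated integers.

Answer: 2 3 6 5 6

Derivation:
I0 add r2: issue@1 deps=(None,None) exec_start@1 write@2
I1 add r2: issue@2 deps=(0,None) exec_start@2 write@3
I2 mul r1: issue@3 deps=(None,None) exec_start@3 write@6
I3 add r4: issue@4 deps=(1,None) exec_start@4 write@5
I4 mul r1: issue@5 deps=(3,1) exec_start@5 write@6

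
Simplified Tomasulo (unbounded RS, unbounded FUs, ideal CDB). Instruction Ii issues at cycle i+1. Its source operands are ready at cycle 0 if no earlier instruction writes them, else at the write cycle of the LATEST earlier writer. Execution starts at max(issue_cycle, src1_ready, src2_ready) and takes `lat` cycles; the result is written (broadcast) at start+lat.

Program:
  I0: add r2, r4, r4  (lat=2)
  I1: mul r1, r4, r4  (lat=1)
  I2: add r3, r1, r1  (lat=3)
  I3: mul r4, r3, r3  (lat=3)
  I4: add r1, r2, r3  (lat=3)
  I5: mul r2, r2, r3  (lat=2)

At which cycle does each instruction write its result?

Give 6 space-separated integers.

I0 add r2: issue@1 deps=(None,None) exec_start@1 write@3
I1 mul r1: issue@2 deps=(None,None) exec_start@2 write@3
I2 add r3: issue@3 deps=(1,1) exec_start@3 write@6
I3 mul r4: issue@4 deps=(2,2) exec_start@6 write@9
I4 add r1: issue@5 deps=(0,2) exec_start@6 write@9
I5 mul r2: issue@6 deps=(0,2) exec_start@6 write@8

Answer: 3 3 6 9 9 8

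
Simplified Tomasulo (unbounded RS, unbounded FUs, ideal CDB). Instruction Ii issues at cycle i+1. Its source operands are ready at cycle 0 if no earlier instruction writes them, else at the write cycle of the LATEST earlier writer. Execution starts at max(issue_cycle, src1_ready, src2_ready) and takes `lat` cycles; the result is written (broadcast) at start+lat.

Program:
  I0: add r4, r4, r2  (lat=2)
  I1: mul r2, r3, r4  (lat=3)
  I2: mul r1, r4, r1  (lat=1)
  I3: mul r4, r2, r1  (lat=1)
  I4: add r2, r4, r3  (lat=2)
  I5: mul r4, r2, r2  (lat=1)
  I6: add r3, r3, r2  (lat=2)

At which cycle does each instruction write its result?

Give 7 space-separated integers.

Answer: 3 6 4 7 9 10 11

Derivation:
I0 add r4: issue@1 deps=(None,None) exec_start@1 write@3
I1 mul r2: issue@2 deps=(None,0) exec_start@3 write@6
I2 mul r1: issue@3 deps=(0,None) exec_start@3 write@4
I3 mul r4: issue@4 deps=(1,2) exec_start@6 write@7
I4 add r2: issue@5 deps=(3,None) exec_start@7 write@9
I5 mul r4: issue@6 deps=(4,4) exec_start@9 write@10
I6 add r3: issue@7 deps=(None,4) exec_start@9 write@11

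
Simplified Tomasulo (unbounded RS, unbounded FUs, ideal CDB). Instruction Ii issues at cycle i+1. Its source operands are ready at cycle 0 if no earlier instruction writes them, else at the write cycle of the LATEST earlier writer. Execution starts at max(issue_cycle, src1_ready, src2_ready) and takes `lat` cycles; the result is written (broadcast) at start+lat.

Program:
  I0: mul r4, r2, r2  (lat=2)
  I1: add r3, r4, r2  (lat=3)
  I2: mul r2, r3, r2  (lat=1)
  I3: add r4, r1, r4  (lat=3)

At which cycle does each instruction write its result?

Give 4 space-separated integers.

I0 mul r4: issue@1 deps=(None,None) exec_start@1 write@3
I1 add r3: issue@2 deps=(0,None) exec_start@3 write@6
I2 mul r2: issue@3 deps=(1,None) exec_start@6 write@7
I3 add r4: issue@4 deps=(None,0) exec_start@4 write@7

Answer: 3 6 7 7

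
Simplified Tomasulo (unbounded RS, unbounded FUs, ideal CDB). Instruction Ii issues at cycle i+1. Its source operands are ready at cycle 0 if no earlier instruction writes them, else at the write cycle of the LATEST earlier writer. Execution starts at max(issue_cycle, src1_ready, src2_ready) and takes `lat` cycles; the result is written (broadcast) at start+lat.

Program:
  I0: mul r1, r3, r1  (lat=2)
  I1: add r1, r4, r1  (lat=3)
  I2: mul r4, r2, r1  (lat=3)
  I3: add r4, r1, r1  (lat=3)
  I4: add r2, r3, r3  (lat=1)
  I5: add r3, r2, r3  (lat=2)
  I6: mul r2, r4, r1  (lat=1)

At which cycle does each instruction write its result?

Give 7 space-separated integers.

Answer: 3 6 9 9 6 8 10

Derivation:
I0 mul r1: issue@1 deps=(None,None) exec_start@1 write@3
I1 add r1: issue@2 deps=(None,0) exec_start@3 write@6
I2 mul r4: issue@3 deps=(None,1) exec_start@6 write@9
I3 add r4: issue@4 deps=(1,1) exec_start@6 write@9
I4 add r2: issue@5 deps=(None,None) exec_start@5 write@6
I5 add r3: issue@6 deps=(4,None) exec_start@6 write@8
I6 mul r2: issue@7 deps=(3,1) exec_start@9 write@10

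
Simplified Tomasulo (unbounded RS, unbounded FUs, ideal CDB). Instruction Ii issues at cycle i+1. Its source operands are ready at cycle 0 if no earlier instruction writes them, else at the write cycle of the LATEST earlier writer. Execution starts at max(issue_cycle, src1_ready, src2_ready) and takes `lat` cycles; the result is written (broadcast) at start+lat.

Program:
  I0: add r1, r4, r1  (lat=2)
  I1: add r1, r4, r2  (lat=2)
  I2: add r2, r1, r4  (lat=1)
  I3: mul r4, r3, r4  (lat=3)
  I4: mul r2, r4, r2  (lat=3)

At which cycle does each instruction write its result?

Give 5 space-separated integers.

Answer: 3 4 5 7 10

Derivation:
I0 add r1: issue@1 deps=(None,None) exec_start@1 write@3
I1 add r1: issue@2 deps=(None,None) exec_start@2 write@4
I2 add r2: issue@3 deps=(1,None) exec_start@4 write@5
I3 mul r4: issue@4 deps=(None,None) exec_start@4 write@7
I4 mul r2: issue@5 deps=(3,2) exec_start@7 write@10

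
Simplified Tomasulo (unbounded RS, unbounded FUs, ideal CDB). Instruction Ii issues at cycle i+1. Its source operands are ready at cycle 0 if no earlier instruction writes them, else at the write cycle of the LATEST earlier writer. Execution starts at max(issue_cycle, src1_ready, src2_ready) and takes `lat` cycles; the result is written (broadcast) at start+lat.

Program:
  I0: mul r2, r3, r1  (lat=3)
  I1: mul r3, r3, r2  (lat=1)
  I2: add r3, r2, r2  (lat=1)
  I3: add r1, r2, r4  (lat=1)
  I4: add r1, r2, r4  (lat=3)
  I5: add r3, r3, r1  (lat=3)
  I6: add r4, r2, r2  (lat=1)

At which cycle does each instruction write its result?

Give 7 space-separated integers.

Answer: 4 5 5 5 8 11 8

Derivation:
I0 mul r2: issue@1 deps=(None,None) exec_start@1 write@4
I1 mul r3: issue@2 deps=(None,0) exec_start@4 write@5
I2 add r3: issue@3 deps=(0,0) exec_start@4 write@5
I3 add r1: issue@4 deps=(0,None) exec_start@4 write@5
I4 add r1: issue@5 deps=(0,None) exec_start@5 write@8
I5 add r3: issue@6 deps=(2,4) exec_start@8 write@11
I6 add r4: issue@7 deps=(0,0) exec_start@7 write@8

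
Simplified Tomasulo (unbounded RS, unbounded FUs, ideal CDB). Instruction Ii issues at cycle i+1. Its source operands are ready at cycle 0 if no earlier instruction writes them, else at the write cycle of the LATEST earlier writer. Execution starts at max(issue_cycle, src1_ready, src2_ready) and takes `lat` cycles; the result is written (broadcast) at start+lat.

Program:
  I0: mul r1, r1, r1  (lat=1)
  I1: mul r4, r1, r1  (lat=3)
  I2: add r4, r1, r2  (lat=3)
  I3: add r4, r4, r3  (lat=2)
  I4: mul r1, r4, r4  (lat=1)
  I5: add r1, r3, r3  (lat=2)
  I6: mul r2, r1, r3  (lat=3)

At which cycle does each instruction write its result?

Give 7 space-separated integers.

Answer: 2 5 6 8 9 8 11

Derivation:
I0 mul r1: issue@1 deps=(None,None) exec_start@1 write@2
I1 mul r4: issue@2 deps=(0,0) exec_start@2 write@5
I2 add r4: issue@3 deps=(0,None) exec_start@3 write@6
I3 add r4: issue@4 deps=(2,None) exec_start@6 write@8
I4 mul r1: issue@5 deps=(3,3) exec_start@8 write@9
I5 add r1: issue@6 deps=(None,None) exec_start@6 write@8
I6 mul r2: issue@7 deps=(5,None) exec_start@8 write@11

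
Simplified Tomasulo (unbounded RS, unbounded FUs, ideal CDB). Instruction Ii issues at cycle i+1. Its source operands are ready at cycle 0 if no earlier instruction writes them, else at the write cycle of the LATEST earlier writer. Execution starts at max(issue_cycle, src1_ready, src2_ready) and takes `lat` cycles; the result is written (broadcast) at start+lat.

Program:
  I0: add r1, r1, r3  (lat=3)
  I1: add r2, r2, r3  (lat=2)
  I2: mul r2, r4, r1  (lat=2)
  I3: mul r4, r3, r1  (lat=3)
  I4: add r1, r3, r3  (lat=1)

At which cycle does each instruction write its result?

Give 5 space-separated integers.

Answer: 4 4 6 7 6

Derivation:
I0 add r1: issue@1 deps=(None,None) exec_start@1 write@4
I1 add r2: issue@2 deps=(None,None) exec_start@2 write@4
I2 mul r2: issue@3 deps=(None,0) exec_start@4 write@6
I3 mul r4: issue@4 deps=(None,0) exec_start@4 write@7
I4 add r1: issue@5 deps=(None,None) exec_start@5 write@6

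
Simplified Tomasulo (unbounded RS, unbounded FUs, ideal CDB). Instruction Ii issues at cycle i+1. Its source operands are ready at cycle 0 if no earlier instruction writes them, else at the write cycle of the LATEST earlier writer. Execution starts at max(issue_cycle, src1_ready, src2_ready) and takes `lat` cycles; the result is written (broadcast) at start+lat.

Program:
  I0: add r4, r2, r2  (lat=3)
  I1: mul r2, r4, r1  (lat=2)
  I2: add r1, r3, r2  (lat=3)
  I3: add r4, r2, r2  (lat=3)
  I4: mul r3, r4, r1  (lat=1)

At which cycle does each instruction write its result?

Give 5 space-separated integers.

Answer: 4 6 9 9 10

Derivation:
I0 add r4: issue@1 deps=(None,None) exec_start@1 write@4
I1 mul r2: issue@2 deps=(0,None) exec_start@4 write@6
I2 add r1: issue@3 deps=(None,1) exec_start@6 write@9
I3 add r4: issue@4 deps=(1,1) exec_start@6 write@9
I4 mul r3: issue@5 deps=(3,2) exec_start@9 write@10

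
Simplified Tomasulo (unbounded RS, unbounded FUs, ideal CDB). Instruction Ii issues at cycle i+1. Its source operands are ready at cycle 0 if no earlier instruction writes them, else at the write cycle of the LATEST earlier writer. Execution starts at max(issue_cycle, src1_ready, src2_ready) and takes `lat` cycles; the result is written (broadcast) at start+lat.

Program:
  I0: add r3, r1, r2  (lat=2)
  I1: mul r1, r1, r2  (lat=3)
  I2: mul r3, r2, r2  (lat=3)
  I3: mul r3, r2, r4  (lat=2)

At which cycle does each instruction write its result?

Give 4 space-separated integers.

I0 add r3: issue@1 deps=(None,None) exec_start@1 write@3
I1 mul r1: issue@2 deps=(None,None) exec_start@2 write@5
I2 mul r3: issue@3 deps=(None,None) exec_start@3 write@6
I3 mul r3: issue@4 deps=(None,None) exec_start@4 write@6

Answer: 3 5 6 6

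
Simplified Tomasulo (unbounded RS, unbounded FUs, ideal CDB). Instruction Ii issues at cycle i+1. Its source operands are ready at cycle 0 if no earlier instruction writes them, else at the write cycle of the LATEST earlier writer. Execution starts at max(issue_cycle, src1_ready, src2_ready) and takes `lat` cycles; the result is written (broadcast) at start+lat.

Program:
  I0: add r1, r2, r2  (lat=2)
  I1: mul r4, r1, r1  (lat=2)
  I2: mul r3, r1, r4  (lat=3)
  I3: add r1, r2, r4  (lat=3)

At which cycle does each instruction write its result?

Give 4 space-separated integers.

I0 add r1: issue@1 deps=(None,None) exec_start@1 write@3
I1 mul r4: issue@2 deps=(0,0) exec_start@3 write@5
I2 mul r3: issue@3 deps=(0,1) exec_start@5 write@8
I3 add r1: issue@4 deps=(None,1) exec_start@5 write@8

Answer: 3 5 8 8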